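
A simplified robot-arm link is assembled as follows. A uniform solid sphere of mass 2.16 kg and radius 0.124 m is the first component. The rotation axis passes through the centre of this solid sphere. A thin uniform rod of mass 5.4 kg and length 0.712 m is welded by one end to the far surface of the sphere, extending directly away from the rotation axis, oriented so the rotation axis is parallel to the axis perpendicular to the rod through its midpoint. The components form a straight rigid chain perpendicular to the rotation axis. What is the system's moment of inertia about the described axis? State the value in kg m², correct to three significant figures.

Solid sphere: I_cm = (2/5)MR² = (2/5)(2.16)(0.124)² = 0.013285 kg m²; axis through the centre, so I = 0.013285 kg m².
Thin rod: I_cm = (1/12)ML² = (1/12)(5.4)(0.712)² = 0.22812 kg m²; centre at d = 0.124 + 0.356 = 0.48 m, so the parallel axis theorem gives I = 0.22812 + (5.4)(0.48)² = 1.4723 kg m².
Total I = 0.013285 + 1.4723 = 1.4856 kg m².

1.49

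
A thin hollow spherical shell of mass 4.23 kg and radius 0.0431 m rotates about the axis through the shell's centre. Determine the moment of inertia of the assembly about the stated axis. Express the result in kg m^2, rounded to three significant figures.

0.00524

I_cm = (2/3)MR² = (2/3)(4.23)(0.0431)² = 0.0052385 kg m^2; axis through the centre, so I = 0.0052385 kg m^2.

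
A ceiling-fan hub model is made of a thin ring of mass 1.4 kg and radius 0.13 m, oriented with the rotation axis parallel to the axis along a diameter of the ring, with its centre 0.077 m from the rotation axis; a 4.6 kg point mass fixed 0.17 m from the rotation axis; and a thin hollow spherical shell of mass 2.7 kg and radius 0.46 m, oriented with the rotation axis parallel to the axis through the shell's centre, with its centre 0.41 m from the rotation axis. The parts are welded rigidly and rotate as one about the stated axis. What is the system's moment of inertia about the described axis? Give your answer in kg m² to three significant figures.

Thin ring: I_cm = (1/2)MR² = (1/2)(1.4)(0.13)² = 0.01183 kg m²; centre at d = 0.077 m, so I = I_cm + Md² gives I = 0.01183 + (1.4)(0.077)² = 0.020131 kg m².
Point mass: I_cm = 0; centre at d = 0.17 m, so I = I_cm + Md² gives I = 0 + (4.6)(0.17)² = 0.13294 kg m².
Spherical shell: I_cm = (2/3)MR² = (2/3)(2.7)(0.46)² = 0.38088 kg m²; centre at d = 0.41 m, so I = I_cm + Md² gives I = 0.38088 + (2.7)(0.41)² = 0.83475 kg m².
Total I = 0.020131 + 0.13294 + 0.83475 = 0.98782 kg m².

0.988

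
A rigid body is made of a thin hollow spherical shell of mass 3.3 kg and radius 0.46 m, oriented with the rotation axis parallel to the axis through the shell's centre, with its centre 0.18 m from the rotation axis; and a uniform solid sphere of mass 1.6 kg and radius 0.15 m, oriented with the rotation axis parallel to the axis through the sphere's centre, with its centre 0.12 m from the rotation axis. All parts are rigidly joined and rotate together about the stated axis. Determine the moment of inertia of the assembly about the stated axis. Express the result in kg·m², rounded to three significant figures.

Spherical shell: I_cm = (2/3)MR² = (2/3)(3.3)(0.46)² = 0.46552 kg·m²; centre at d = 0.18 m, so I = I_cm + Md² gives I = 0.46552 + (3.3)(0.18)² = 0.57244 kg·m².
Solid sphere: I_cm = (2/5)MR² = (2/5)(1.6)(0.15)² = 0.0144 kg·m²; centre at d = 0.12 m, so I = I_cm + Md² gives I = 0.0144 + (1.6)(0.12)² = 0.03744 kg·m².
Total I = 0.57244 + 0.03744 = 0.60988 kg·m².

0.610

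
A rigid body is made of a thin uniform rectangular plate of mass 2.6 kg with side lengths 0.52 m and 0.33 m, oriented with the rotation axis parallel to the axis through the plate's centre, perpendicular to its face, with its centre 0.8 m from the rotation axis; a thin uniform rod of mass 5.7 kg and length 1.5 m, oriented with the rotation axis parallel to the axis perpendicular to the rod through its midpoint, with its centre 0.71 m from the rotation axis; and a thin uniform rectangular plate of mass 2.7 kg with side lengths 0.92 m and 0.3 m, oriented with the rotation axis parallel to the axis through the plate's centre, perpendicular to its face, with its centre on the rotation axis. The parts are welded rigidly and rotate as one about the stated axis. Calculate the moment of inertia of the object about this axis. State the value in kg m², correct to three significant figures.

Rectangular plate: I_cm = (1/12)M(a²+b²) = (1/12)(2.6)[(0.52)² + (0.33)²] = 0.082182 kg m²; centre at d = 0.8 m, so the parallel axis theorem gives I = 0.082182 + (2.6)(0.8)² = 1.7462 kg m².
Thin rod: I_cm = (1/12)ML² = (1/12)(5.7)(1.5)² = 1.0687 kg m²; centre at d = 0.71 m, so the parallel axis theorem gives I = 1.0687 + (5.7)(0.71)² = 3.9421 kg m².
Rectangular plate: I_cm = (1/12)M(a²+b²) = (1/12)(2.7)[(0.92)² + (0.3)²] = 0.21069 kg m²; axis through the centre, so I = 0.21069 kg m².
Total I = 1.7462 + 3.9421 + 0.21069 = 5.899 kg m².

5.90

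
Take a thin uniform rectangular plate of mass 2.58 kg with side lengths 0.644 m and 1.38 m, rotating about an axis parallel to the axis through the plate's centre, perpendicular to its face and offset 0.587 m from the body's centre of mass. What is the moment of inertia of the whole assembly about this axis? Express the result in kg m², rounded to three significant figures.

I_cm = (1/12)M(a²+b²) = (1/12)(2.58)[(0.644)² + (1.38)²] = 0.49861 kg m²; centre at d = 0.587 m, so I = I_cm + Md² gives I = 0.49861 + (2.58)(0.587)² = 1.3876 kg m².

1.39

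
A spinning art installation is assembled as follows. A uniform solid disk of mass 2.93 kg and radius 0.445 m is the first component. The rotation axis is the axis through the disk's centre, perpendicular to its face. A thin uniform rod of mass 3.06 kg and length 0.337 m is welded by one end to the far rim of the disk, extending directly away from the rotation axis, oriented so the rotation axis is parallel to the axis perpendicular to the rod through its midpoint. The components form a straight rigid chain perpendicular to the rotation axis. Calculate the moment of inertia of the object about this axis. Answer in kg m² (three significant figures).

1.47

Solid disk: I_cm = (1/2)MR² = (1/2)(2.93)(0.445)² = 0.29011 kg m²; axis through the centre, so I = 0.29011 kg m².
Thin rod: I_cm = (1/12)ML² = (1/12)(3.06)(0.337)² = 0.02896 kg m²; centre at d = 0.445 + 0.1685 = 0.6135 m, so I = I_cm + Md² gives I = 0.02896 + (3.06)(0.6135)² = 1.1807 kg m².
Total I = 0.29011 + 1.1807 = 1.4708 kg m².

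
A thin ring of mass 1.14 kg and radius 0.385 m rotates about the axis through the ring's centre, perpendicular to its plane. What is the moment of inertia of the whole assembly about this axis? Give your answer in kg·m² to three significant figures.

I_cm = MR² = (1.14)(0.385)² = 0.16898 kg·m²; axis through the centre, so I = 0.16898 kg·m².

0.169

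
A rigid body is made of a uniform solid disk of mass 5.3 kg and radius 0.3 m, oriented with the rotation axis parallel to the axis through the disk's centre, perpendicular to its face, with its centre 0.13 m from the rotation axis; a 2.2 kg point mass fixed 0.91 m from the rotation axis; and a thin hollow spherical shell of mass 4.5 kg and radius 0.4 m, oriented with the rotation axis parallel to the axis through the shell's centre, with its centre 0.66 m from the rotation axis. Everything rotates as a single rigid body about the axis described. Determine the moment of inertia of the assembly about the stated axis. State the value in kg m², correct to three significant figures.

Solid disk: I_cm = (1/2)MR² = (1/2)(5.3)(0.3)² = 0.2385 kg m²; centre at d = 0.13 m, so I = I_cm + Md² gives I = 0.2385 + (5.3)(0.13)² = 0.32807 kg m².
Point mass: I_cm = 0; centre at d = 0.91 m, so I = I_cm + Md² gives I = 0 + (2.2)(0.91)² = 1.8218 kg m².
Spherical shell: I_cm = (2/3)MR² = (2/3)(4.5)(0.4)² = 0.48 kg m²; centre at d = 0.66 m, so I = I_cm + Md² gives I = 0.48 + (4.5)(0.66)² = 2.4402 kg m².
Total I = 0.32807 + 1.8218 + 2.4402 = 4.5901 kg m².

4.59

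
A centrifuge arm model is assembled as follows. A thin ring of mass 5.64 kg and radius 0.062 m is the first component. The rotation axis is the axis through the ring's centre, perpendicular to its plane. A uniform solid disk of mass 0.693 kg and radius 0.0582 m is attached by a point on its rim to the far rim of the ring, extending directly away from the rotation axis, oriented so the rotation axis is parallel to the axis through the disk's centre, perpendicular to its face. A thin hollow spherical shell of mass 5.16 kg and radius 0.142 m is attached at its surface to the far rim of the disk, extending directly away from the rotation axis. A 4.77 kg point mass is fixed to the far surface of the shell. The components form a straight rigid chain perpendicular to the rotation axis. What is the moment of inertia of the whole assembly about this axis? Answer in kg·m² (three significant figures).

Thin ring: I_cm = MR² = (5.64)(0.062)² = 0.02168 kg·m²; axis through the centre, so I = 0.02168 kg·m².
Solid disk: I_cm = (1/2)MR² = (1/2)(0.693)(0.0582)² = 0.0011737 kg·m²; centre at d = 0.062 + 0.0582 = 0.1202 m, so the parallel axis theorem gives I = 0.0011737 + (0.693)(0.1202)² = 0.011186 kg·m².
Spherical shell: I_cm = (2/3)MR² = (2/3)(5.16)(0.142)² = 0.069364 kg·m²; centre at d = 0.062 + 0.0582 + 0.0582 + 0.142 = 0.3204 m, so the parallel axis theorem gives I = 0.069364 + (5.16)(0.3204)² = 0.59907 kg·m².
Point mass: I_cm = 0; centre at d = 0.062 + 0.0582 + 0.0582 + 0.142 + 0.142 = 0.4624 m, so the parallel axis theorem gives I = 0 + (4.77)(0.4624)² = 1.0199 kg·m².
Total I = 0.02168 + 0.011186 + 0.59907 + 1.0199 = 1.6518 kg·m².

1.65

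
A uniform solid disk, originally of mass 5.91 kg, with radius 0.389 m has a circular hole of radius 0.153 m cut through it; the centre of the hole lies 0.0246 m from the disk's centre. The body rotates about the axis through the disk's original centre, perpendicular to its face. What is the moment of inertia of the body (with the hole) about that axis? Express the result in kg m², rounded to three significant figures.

Unpierced body about its centre: I₀ = (1/2)MR² = (1/2)(5.91)(0.389)² = 0.44715 kg m².
The removed disk has mass m = M·(r/R)² = (5.91)(0.153/0.389)² = 0.91426 kg (same uniform areal density).
Its moment of inertia about the rotation axis (parallel-axis theorem): I_hole = (1/2)mr² + md² = (1/2)(0.91426)(0.153)² + (0.91426)(0.0246)² = 0.011254 kg m².
Treating the hole as negative mass, I = I₀ − I_hole = 0.44715 − 0.011254 = 0.4359 kg m².

0.436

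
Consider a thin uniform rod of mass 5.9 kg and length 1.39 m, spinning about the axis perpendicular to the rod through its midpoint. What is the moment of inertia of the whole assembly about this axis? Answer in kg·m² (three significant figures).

I_cm = (1/12)ML² = (1/12)(5.9)(1.39)² = 0.94995 kg·m²; axis through the centre, so I = 0.94995 kg·m².

0.950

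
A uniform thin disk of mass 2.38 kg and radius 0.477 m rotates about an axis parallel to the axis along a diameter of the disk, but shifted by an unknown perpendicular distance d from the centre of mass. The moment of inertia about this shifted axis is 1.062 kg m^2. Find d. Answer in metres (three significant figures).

0.624

About the centre-of-mass axis, I_cm = (1/4)MR² = (1/4)(2.38)(0.477)² = 0.13538 kg m^2.
Parallel axis theorem: I = I_cm + Md², so Md² = 1.062 − 0.13538 = 0.92662 kg m^2.
d = √(0.92662 / 2.38) = 0.62397 m.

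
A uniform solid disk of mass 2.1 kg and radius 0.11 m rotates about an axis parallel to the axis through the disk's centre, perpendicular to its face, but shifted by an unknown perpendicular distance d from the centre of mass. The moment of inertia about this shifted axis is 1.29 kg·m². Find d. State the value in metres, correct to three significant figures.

About the centre-of-mass axis, I_cm = (1/2)MR² = (1/2)(2.1)(0.11)² = 0.012705 kg·m².
Parallel axis theorem: I = I_cm + Md², so Md² = 1.29 − 0.012705 = 1.2773 kg·m².
d = √(1.2773 / 2.1) = 0.77989 m.

0.780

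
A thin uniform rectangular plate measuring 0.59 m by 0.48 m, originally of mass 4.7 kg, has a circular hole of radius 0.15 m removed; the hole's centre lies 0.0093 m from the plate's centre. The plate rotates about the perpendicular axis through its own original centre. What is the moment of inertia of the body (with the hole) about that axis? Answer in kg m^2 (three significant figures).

Unpierced body about its centre: I₀ = (1/12)M(a²+b²) = (1/12)(4.7)[(0.59)² + (0.48)²] = 0.22658 kg m^2.
The removed disk has mass m = M·πr²/(ab) = (4.7)·π(0.15)²/(0.59·0.48) = 1.1731 kg (same uniform areal density).
Its moment of inertia about the rotation axis (parallel-axis theorem): I_hole = (1/2)mr² + md² = (1/2)(1.1731)(0.15)² + (1.1731)(0.0093)² = 0.013299 kg m^2.
Treating the hole as negative mass, I = I₀ − I_hole = 0.22658 − 0.013299 = 0.21328 kg m^2.

0.213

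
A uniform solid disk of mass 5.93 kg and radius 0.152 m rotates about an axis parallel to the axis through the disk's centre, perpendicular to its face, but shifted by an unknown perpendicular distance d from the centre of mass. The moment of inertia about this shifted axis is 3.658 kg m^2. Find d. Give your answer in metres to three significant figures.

About the centre-of-mass axis, I_cm = (1/2)MR² = (1/2)(5.93)(0.152)² = 0.068503 kg m^2.
Parallel axis theorem: I = I_cm + Md², so Md² = 3.658 − 0.068503 = 3.5895 kg m^2.
d = √(3.5895 / 5.93) = 0.77802 m.

0.778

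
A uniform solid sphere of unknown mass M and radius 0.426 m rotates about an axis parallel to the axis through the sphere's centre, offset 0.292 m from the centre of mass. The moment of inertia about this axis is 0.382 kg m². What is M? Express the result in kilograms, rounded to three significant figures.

2.42

I = I_cm + Md² = (2/5)MR² + Md² = M·[0.4·(0.426)² + (0.292)²] = M·0.15785.
So M = 0.382 / 0.15785 = 2.42 kg.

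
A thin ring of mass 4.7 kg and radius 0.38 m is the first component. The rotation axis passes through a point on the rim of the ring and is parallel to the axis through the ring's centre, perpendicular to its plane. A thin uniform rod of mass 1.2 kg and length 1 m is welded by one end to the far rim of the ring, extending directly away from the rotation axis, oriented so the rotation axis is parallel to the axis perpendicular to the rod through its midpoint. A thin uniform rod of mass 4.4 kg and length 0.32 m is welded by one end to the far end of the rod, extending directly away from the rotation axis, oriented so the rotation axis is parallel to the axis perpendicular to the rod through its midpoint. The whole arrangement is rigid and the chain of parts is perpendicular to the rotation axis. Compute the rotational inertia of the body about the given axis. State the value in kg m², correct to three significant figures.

Thin ring: I_cm = MR² = (4.7)(0.38)² = 0.67868 kg m²; centre at d = 0.38 m, so I = I_cm + Md² gives I = 0.67868 + (4.7)(0.38)² = 1.3574 kg m².
Thin rod: I_cm = (1/12)ML² = (1/12)(1.2)(1)² = 0.1 kg m²; centre at d = 0.38 + 0.38 + 0.5 = 1.26 m, so I = I_cm + Md² gives I = 0.1 + (1.2)(1.26)² = 2.0051 kg m².
Thin rod: I_cm = (1/12)ML² = (1/12)(4.4)(0.32)² = 0.037547 kg m²; centre at d = 0.38 + 0.38 + 0.5 + 0.5 + 0.16 = 1.92 m, so I = I_cm + Md² gives I = 0.037547 + (4.4)(1.92)² = 16.258 kg m².
Total I = 1.3574 + 2.0051 + 16.258 = 19.62 kg m².

19.6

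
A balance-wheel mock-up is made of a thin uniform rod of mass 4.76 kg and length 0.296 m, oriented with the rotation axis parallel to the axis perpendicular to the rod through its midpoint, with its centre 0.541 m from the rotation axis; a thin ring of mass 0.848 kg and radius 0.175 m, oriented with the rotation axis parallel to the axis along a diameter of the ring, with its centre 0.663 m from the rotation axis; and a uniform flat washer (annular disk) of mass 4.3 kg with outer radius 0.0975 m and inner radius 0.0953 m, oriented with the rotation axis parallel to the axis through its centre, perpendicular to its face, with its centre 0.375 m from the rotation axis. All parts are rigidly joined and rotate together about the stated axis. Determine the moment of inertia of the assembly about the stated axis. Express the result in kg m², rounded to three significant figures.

2.46

Thin rod: I_cm = (1/12)ML² = (1/12)(4.76)(0.296)² = 0.034754 kg m²; centre at d = 0.541 m, so I = I_cm + Md² gives I = 0.034754 + (4.76)(0.541)² = 1.4279 kg m².
Thin ring: I_cm = (1/2)MR² = (1/2)(0.848)(0.175)² = 0.012985 kg m²; centre at d = 0.663 m, so I = I_cm + Md² gives I = 0.012985 + (0.848)(0.663)² = 0.38574 kg m².
Annular disk: I_cm = (1/2)M(R²+r²) = (1/2)(4.3)[(0.0975)² + (0.0953)²] = 0.039965 kg m²; centre at d = 0.375 m, so I = I_cm + Md² gives I = 0.039965 + (4.3)(0.375)² = 0.64465 kg m².
Total I = 1.4279 + 0.38574 + 0.64465 = 2.4583 kg m².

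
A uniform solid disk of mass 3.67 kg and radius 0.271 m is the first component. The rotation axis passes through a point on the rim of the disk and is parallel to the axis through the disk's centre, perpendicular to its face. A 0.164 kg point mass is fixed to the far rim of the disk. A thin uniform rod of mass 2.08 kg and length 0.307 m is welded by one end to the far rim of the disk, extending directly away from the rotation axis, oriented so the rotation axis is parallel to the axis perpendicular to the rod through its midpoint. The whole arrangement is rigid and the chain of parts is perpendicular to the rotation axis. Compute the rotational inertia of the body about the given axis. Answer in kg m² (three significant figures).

1.47

Solid disk: I_cm = (1/2)MR² = (1/2)(3.67)(0.271)² = 0.13476 kg m²; centre at d = 0.271 m, so I = I_cm + Md² gives I = 0.13476 + (3.67)(0.271)² = 0.40429 kg m².
Point mass: I_cm = 0; centre at d = 0.271 + 0.271 = 0.542 m, so I = I_cm + Md² gives I = 0 + (0.164)(0.542)² = 0.048177 kg m².
Thin rod: I_cm = (1/12)ML² = (1/12)(2.08)(0.307)² = 0.016336 kg m²; centre at d = 0.271 + 0.271 + 0.1535 = 0.6955 m, so I = I_cm + Md² gives I = 0.016336 + (2.08)(0.6955)² = 1.0225 kg m².
Total I = 0.40429 + 0.048177 + 1.0225 = 1.4749 kg m².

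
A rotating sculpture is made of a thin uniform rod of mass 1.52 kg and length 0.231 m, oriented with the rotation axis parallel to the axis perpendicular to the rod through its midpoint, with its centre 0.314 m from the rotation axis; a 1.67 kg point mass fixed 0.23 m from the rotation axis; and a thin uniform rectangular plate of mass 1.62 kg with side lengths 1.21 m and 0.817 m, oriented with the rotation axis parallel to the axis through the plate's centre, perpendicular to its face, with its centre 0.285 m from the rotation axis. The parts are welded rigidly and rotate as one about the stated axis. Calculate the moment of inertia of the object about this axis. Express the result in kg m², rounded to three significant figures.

Thin rod: I_cm = (1/12)ML² = (1/12)(1.52)(0.231)² = 0.0067591 kg m²; centre at d = 0.314 m, so I = I_cm + Md² gives I = 0.0067591 + (1.52)(0.314)² = 0.15662 kg m².
Point mass: I_cm = 0; centre at d = 0.23 m, so I = I_cm + Md² gives I = 0 + (1.67)(0.23)² = 0.088343 kg m².
Rectangular plate: I_cm = (1/12)M(a²+b²) = (1/12)(1.62)[(1.21)² + (0.817)²] = 0.28776 kg m²; centre at d = 0.285 m, so I = I_cm + Md² gives I = 0.28776 + (1.62)(0.285)² = 0.41935 kg m².
Total I = 0.15662 + 0.088343 + 0.41935 = 0.66432 kg m².

0.664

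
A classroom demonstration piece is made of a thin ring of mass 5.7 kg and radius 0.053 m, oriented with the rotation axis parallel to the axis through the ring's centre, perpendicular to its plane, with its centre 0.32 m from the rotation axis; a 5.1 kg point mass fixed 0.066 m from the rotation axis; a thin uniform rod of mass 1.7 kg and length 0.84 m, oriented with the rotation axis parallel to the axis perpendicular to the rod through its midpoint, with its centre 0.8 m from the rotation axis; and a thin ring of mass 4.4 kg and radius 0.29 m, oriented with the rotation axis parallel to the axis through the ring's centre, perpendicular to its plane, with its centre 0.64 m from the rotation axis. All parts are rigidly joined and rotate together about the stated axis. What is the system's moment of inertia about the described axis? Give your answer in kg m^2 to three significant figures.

Thin ring: I_cm = MR² = (5.7)(0.053)² = 0.016011 kg m^2; centre at d = 0.32 m, so I = I_cm + Md² gives I = 0.016011 + (5.7)(0.32)² = 0.59969 kg m^2.
Point mass: I_cm = 0; centre at d = 0.066 m, so I = I_cm + Md² gives I = 0 + (5.1)(0.066)² = 0.022216 kg m^2.
Thin rod: I_cm = (1/12)ML² = (1/12)(1.7)(0.84)² = 0.09996 kg m^2; centre at d = 0.8 m, so I = I_cm + Md² gives I = 0.09996 + (1.7)(0.8)² = 1.188 kg m^2.
Thin ring: I_cm = MR² = (4.4)(0.29)² = 0.37004 kg m^2; centre at d = 0.64 m, so I = I_cm + Md² gives I = 0.37004 + (4.4)(0.64)² = 2.1723 kg m^2.
Total I = 0.59969 + 0.022216 + 1.188 + 2.1723 = 3.9821 kg m^2.

3.98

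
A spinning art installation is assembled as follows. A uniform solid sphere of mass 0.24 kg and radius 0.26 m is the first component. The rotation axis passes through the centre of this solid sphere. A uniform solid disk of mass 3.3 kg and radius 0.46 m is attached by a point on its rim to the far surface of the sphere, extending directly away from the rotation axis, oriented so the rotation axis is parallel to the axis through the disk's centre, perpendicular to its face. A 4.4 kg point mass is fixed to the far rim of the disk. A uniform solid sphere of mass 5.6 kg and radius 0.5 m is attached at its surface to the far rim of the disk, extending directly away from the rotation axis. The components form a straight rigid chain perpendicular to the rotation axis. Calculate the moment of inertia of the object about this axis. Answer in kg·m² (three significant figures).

Solid sphere: I_cm = (2/5)MR² = (2/5)(0.24)(0.26)² = 0.0064896 kg·m²; axis through the centre, so I = 0.0064896 kg·m².
Solid disk: I_cm = (1/2)MR² = (1/2)(3.3)(0.46)² = 0.34914 kg·m²; centre at d = 0.26 + 0.46 = 0.72 m, so I = I_cm + Md² gives I = 0.34914 + (3.3)(0.72)² = 2.0599 kg·m².
Point mass: I_cm = 0; centre at d = 0.26 + 0.46 + 0.46 = 1.18 m, so I = I_cm + Md² gives I = 0 + (4.4)(1.18)² = 6.1266 kg·m².
Solid sphere: I_cm = (2/5)MR² = (2/5)(5.6)(0.5)² = 0.56 kg·m²; centre at d = 0.26 + 0.46 + 0.46 + 0.5 = 1.68 m, so I = I_cm + Md² gives I = 0.56 + (5.6)(1.68)² = 16.365 kg·m².
Total I = 0.0064896 + 2.0599 + 6.1266 + 16.365 = 24.558 kg·m².

24.6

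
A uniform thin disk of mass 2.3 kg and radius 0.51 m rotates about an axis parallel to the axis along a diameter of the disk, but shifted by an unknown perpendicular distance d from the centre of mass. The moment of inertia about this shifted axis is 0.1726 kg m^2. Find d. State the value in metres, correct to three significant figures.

0.100

About the centre-of-mass axis, I_cm = (1/4)MR² = (1/4)(2.3)(0.51)² = 0.14956 kg m^2.
Parallel axis theorem: I = I_cm + Md², so Md² = 0.1726 − 0.14956 = 0.023043 kg m^2.
d = √(0.023043 / 2.3) = 0.10009 m.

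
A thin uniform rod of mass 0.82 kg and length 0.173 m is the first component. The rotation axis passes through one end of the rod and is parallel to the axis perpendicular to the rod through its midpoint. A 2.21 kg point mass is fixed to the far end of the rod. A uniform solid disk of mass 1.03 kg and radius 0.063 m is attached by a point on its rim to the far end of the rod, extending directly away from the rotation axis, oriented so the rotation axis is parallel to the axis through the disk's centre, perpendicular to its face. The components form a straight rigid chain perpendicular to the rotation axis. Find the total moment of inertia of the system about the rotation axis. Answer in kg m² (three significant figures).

0.134

Thin rod: I_cm = (1/12)ML² = (1/12)(0.82)(0.173)² = 0.0020451 kg m²; centre at d = 0.0865 m, so the parallel axis theorem gives I = 0.0020451 + (0.82)(0.0865)² = 0.0081806 kg m².
Point mass: I_cm = 0; centre at d = 0.0865 + 0.0865 = 0.173 m, so the parallel axis theorem gives I = 0 + (2.21)(0.173)² = 0.066143 kg m².
Solid disk: I_cm = (1/2)MR² = (1/2)(1.03)(0.063)² = 0.002044 kg m²; centre at d = 0.0865 + 0.0865 + 0.063 = 0.236 m, so the parallel axis theorem gives I = 0.002044 + (1.03)(0.236)² = 0.059411 kg m².
Total I = 0.0081806 + 0.066143 + 0.059411 = 0.13373 kg m².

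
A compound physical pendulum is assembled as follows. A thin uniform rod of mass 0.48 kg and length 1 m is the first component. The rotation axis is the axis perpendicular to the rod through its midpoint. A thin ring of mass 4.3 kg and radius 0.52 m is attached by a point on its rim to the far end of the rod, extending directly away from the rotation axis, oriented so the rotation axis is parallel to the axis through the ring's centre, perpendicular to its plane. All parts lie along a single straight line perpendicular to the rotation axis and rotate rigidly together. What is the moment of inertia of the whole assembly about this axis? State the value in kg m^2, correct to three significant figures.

5.68

Thin rod: I_cm = (1/12)ML² = (1/12)(0.48)(1)² = 0.04 kg m^2; axis through the centre, so I = 0.04 kg m^2.
Thin ring: I_cm = MR² = (4.3)(0.52)² = 1.1627 kg m^2; centre at d = 0.5 + 0.52 = 1.02 m, so the parallel axis theorem gives I = 1.1627 + (4.3)(1.02)² = 5.6364 kg m^2.
Total I = 0.04 + 5.6364 = 5.6764 kg m^2.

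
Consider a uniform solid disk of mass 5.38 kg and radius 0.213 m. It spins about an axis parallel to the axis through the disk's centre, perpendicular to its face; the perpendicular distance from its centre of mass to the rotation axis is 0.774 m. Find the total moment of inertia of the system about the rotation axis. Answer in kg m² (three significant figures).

3.35

I_cm = (1/2)MR² = (1/2)(5.38)(0.213)² = 0.12204 kg m²; centre at d = 0.774 m, so the parallel axis theorem gives I = 0.12204 + (5.38)(0.774)² = 3.3451 kg m².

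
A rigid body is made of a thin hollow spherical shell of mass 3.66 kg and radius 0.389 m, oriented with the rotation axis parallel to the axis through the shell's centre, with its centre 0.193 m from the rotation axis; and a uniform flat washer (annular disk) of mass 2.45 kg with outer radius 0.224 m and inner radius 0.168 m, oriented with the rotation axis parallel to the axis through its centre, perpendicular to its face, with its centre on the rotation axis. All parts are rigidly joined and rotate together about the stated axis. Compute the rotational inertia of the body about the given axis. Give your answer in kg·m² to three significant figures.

0.602

Spherical shell: I_cm = (2/3)MR² = (2/3)(3.66)(0.389)² = 0.36922 kg·m²; centre at d = 0.193 m, so I = I_cm + Md² gives I = 0.36922 + (3.66)(0.193)² = 0.50555 kg·m².
Annular disk: I_cm = (1/2)M(R²+r²) = (1/2)(2.45)[(0.224)² + (0.168)²] = 0.09604 kg·m²; axis through the centre, so I = 0.09604 kg·m².
Total I = 0.50555 + 0.09604 = 0.60159 kg·m².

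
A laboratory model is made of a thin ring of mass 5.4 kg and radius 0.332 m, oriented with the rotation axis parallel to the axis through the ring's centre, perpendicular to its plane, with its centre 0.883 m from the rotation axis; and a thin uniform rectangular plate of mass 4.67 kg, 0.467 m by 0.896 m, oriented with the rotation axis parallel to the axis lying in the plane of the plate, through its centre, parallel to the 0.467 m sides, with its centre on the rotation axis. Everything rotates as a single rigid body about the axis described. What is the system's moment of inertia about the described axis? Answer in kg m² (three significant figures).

Thin ring: I_cm = MR² = (5.4)(0.332)² = 0.59521 kg m²; centre at d = 0.883 m, so I = I_cm + Md² gives I = 0.59521 + (5.4)(0.883)² = 4.8055 kg m².
Rectangular plate: I_cm = (1/12)Mb² = (1/12)(4.67)(0.896)² = 0.31243 kg m²; axis through the centre, so I = 0.31243 kg m².
Total I = 4.8055 + 0.31243 = 5.118 kg m².

5.12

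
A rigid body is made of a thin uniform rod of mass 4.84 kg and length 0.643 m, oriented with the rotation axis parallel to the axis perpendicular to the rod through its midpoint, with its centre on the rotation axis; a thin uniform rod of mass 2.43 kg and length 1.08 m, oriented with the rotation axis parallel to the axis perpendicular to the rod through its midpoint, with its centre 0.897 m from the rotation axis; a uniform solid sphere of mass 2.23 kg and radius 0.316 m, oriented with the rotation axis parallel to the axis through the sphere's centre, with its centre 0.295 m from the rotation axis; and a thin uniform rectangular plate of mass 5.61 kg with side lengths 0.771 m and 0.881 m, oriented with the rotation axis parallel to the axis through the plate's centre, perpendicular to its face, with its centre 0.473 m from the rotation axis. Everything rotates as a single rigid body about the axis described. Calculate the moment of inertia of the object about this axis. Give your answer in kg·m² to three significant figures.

4.54

Thin rod: I_cm = (1/12)ML² = (1/12)(4.84)(0.643)² = 0.16676 kg·m²; axis through the centre, so I = 0.16676 kg·m².
Thin rod: I_cm = (1/12)ML² = (1/12)(2.43)(1.08)² = 0.2362 kg·m²; centre at d = 0.897 m, so I = I_cm + Md² gives I = 0.2362 + (2.43)(0.897)² = 2.1914 kg·m².
Solid sphere: I_cm = (2/5)MR² = (2/5)(2.23)(0.316)² = 0.089072 kg·m²; centre at d = 0.295 m, so I = I_cm + Md² gives I = 0.089072 + (2.23)(0.295)² = 0.28314 kg·m².
Rectangular plate: I_cm = (1/12)M(a²+b²) = (1/12)(5.61)[(0.771)² + (0.881)²] = 0.64076 kg·m²; centre at d = 0.473 m, so I = I_cm + Md² gives I = 0.64076 + (5.61)(0.473)² = 1.8959 kg·m².
Total I = 0.16676 + 2.1914 + 0.28314 + 1.8959 = 4.5372 kg·m².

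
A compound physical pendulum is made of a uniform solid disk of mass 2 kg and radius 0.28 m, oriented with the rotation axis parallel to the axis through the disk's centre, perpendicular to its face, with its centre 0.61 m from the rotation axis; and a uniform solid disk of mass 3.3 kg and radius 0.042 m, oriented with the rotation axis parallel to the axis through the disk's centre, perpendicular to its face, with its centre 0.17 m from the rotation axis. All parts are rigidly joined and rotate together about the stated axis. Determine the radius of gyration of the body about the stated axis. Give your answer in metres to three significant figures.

Solid disk: I_cm = (1/2)MR² = (1/2)(2)(0.28)² = 0.0784 kg·m²; centre at d = 0.61 m, so I = I_cm + Md² gives I = 0.0784 + (2)(0.61)² = 0.8226 kg·m².
Solid disk: I_cm = (1/2)MR² = (1/2)(3.3)(0.042)² = 0.0029106 kg·m²; centre at d = 0.17 m, so I = I_cm + Md² gives I = 0.0029106 + (3.3)(0.17)² = 0.098281 kg·m².
Total I = 0.92088 kg·m²; total mass M = 5.3 kg.
k = √(I/M) = √(0.92088/5.3) = 0.41683 m.

0.417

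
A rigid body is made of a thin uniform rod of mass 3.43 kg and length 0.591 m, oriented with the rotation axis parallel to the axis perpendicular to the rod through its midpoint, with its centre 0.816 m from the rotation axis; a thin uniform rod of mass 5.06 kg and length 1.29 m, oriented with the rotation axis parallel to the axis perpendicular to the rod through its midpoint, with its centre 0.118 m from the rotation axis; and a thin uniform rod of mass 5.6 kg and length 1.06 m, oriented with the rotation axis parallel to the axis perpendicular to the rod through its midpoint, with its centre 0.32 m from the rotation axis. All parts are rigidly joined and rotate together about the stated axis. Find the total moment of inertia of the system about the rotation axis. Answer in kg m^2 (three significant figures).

Thin rod: I_cm = (1/12)ML² = (1/12)(3.43)(0.591)² = 0.099836 kg m^2; centre at d = 0.816 m, so I = I_cm + Md² gives I = 0.099836 + (3.43)(0.816)² = 2.3837 kg m^2.
Thin rod: I_cm = (1/12)ML² = (1/12)(5.06)(1.29)² = 0.7017 kg m^2; centre at d = 0.118 m, so I = I_cm + Md² gives I = 0.7017 + (5.06)(0.118)² = 0.77215 kg m^2.
Thin rod: I_cm = (1/12)ML² = (1/12)(5.6)(1.06)² = 0.52435 kg m^2; centre at d = 0.32 m, so I = I_cm + Md² gives I = 0.52435 + (5.6)(0.32)² = 1.0978 kg m^2.
Total I = 2.3837 + 0.77215 + 1.0978 = 4.2537 kg m^2.

4.25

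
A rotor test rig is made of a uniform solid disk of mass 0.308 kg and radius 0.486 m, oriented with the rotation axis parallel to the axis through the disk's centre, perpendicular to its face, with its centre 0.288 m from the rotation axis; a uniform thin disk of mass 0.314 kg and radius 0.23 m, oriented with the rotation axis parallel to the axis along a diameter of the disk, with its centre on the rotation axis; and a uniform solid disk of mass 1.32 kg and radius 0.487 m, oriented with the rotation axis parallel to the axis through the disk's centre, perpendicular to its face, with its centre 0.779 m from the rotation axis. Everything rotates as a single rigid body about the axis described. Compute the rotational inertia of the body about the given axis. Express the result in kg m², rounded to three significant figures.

1.02

Solid disk: I_cm = (1/2)MR² = (1/2)(0.308)(0.486)² = 0.036374 kg m²; centre at d = 0.288 m, so I = I_cm + Md² gives I = 0.036374 + (0.308)(0.288)² = 0.061921 kg m².
Thin disk: I_cm = (1/4)MR² = (1/4)(0.314)(0.23)² = 0.0041526 kg m²; axis through the centre, so I = 0.0041526 kg m².
Solid disk: I_cm = (1/2)MR² = (1/2)(1.32)(0.487)² = 0.15653 kg m²; centre at d = 0.779 m, so I = I_cm + Md² gives I = 0.15653 + (1.32)(0.779)² = 0.95756 kg m².
Total I = 0.061921 + 0.0041526 + 0.95756 = 1.0236 kg m².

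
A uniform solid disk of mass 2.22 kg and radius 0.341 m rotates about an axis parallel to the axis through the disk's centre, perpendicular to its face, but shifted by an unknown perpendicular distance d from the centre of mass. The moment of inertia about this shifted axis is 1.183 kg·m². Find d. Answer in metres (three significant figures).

0.689

About the centre-of-mass axis, I_cm = (1/2)MR² = (1/2)(2.22)(0.341)² = 0.12907 kg·m².
Parallel axis theorem: I = I_cm + Md², so Md² = 1.183 − 0.12907 = 1.0539 kg·m².
d = √(1.0539 / 2.22) = 0.68902 m.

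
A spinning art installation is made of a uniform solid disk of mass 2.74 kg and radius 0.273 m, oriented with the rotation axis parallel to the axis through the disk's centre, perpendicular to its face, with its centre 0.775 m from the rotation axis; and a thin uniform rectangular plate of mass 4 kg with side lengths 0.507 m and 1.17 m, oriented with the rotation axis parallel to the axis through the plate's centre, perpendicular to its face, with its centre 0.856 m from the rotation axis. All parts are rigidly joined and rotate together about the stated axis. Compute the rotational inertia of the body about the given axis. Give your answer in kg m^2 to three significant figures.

5.22

Solid disk: I_cm = (1/2)MR² = (1/2)(2.74)(0.273)² = 0.1021 kg m^2; centre at d = 0.775 m, so the parallel axis theorem gives I = 0.1021 + (2.74)(0.775)² = 1.7478 kg m^2.
Rectangular plate: I_cm = (1/12)M(a²+b²) = (1/12)(4)[(0.507)² + (1.17)²] = 0.54198 kg m^2; centre at d = 0.856 m, so the parallel axis theorem gives I = 0.54198 + (4)(0.856)² = 3.4729 kg m^2.
Total I = 1.7478 + 3.4729 = 5.2207 kg m^2.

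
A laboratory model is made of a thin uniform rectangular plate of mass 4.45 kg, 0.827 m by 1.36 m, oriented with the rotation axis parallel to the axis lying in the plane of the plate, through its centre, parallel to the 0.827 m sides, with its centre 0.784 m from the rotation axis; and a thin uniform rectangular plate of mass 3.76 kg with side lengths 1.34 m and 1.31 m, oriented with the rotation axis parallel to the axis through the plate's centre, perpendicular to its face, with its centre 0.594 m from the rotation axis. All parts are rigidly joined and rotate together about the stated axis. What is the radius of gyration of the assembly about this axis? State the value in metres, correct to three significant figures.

Rectangular plate: I_cm = (1/12)Mb² = (1/12)(4.45)(1.36)² = 0.68589 kg m²; centre at d = 0.784 m, so the parallel axis theorem gives I = 0.68589 + (4.45)(0.784)² = 3.4211 kg m².
Rectangular plate: I_cm = (1/12)M(a²+b²) = (1/12)(3.76)[(1.34)² + (1.31)²] = 1.1003 kg m²; centre at d = 0.594 m, so the parallel axis theorem gives I = 1.1003 + (3.76)(0.594)² = 2.427 kg m².
Total I = 5.8481 kg m²; total mass M = 8.21 kg.
k = √(I/M) = √(5.8481/8.21) = 0.84399 m.

0.844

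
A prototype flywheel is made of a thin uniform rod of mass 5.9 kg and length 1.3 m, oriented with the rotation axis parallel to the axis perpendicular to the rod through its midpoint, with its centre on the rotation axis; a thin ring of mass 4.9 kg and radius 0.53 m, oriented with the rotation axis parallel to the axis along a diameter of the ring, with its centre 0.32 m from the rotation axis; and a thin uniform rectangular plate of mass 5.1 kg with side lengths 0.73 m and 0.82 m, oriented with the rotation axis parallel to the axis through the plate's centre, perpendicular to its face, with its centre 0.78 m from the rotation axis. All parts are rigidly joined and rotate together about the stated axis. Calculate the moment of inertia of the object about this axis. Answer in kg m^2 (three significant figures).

5.64

Thin rod: I_cm = (1/12)ML² = (1/12)(5.9)(1.3)² = 0.83092 kg m^2; axis through the centre, so I = 0.83092 kg m^2.
Thin ring: I_cm = (1/2)MR² = (1/2)(4.9)(0.53)² = 0.68821 kg m^2; centre at d = 0.32 m, so I = I_cm + Md² gives I = 0.68821 + (4.9)(0.32)² = 1.19 kg m^2.
Rectangular plate: I_cm = (1/12)M(a²+b²) = (1/12)(5.1)[(0.73)² + (0.82)²] = 0.51225 kg m^2; centre at d = 0.78 m, so I = I_cm + Md² gives I = 0.51225 + (5.1)(0.78)² = 3.6151 kg m^2.
Total I = 0.83092 + 1.19 + 3.6151 = 5.636 kg m^2.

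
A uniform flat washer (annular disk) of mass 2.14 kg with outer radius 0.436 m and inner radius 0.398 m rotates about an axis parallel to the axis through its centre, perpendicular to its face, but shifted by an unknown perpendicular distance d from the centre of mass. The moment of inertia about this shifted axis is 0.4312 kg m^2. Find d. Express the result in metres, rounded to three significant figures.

About the centre-of-mass axis, I_cm = (1/2)M(R²+r²) = (1/2)(2.14)[(0.436)² + (0.398)²] = 0.3729 kg m^2.
Parallel axis theorem: I = I_cm + Md², so Md² = 0.4312 − 0.3729 = 0.058305 kg m^2.
d = √(0.058305 / 2.14) = 0.16506 m.

0.165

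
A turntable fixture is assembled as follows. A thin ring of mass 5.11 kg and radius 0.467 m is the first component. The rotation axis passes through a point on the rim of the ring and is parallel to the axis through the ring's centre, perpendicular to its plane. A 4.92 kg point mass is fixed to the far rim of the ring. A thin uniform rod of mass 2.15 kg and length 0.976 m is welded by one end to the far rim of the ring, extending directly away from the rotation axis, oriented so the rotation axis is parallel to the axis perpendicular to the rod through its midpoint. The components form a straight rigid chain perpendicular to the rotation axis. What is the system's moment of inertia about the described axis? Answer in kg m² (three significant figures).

11.0

Thin ring: I_cm = MR² = (5.11)(0.467)² = 1.1144 kg m²; centre at d = 0.467 m, so the parallel axis theorem gives I = 1.1144 + (5.11)(0.467)² = 2.2289 kg m².
Point mass: I_cm = 0; centre at d = 0.467 + 0.467 = 0.934 m, so the parallel axis theorem gives I = 0 + (4.92)(0.934)² = 4.292 kg m².
Thin rod: I_cm = (1/12)ML² = (1/12)(2.15)(0.976)² = 0.17067 kg m²; centre at d = 0.467 + 0.467 + 0.488 = 1.422 m, so the parallel axis theorem gives I = 0.17067 + (2.15)(1.422)² = 4.5182 kg m².
Total I = 2.2289 + 4.292 + 4.5182 = 11.039 kg m².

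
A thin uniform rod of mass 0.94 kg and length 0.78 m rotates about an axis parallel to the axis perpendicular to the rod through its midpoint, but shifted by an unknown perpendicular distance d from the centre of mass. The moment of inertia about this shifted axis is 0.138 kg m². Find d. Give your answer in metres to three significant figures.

0.310

About the centre-of-mass axis, I_cm = (1/12)ML² = (1/12)(0.94)(0.78)² = 0.047658 kg m².
Parallel axis theorem: I = I_cm + Md², so Md² = 0.138 − 0.047658 = 0.090342 kg m².
d = √(0.090342 / 0.94) = 0.31001 m.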